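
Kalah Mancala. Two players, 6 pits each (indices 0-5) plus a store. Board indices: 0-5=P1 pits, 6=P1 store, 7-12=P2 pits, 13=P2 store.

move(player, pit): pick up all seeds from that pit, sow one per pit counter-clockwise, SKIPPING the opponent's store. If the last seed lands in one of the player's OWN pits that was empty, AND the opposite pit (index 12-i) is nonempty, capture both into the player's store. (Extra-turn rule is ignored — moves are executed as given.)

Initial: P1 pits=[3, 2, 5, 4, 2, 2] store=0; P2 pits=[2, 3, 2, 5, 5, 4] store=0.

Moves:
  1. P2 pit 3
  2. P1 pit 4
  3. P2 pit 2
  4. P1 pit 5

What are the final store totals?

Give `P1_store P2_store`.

Move 1: P2 pit3 -> P1=[4,3,5,4,2,2](0) P2=[2,3,2,0,6,5](1)
Move 2: P1 pit4 -> P1=[4,3,5,4,0,3](1) P2=[2,3,2,0,6,5](1)
Move 3: P2 pit2 -> P1=[4,3,5,4,0,3](1) P2=[2,3,0,1,7,5](1)
Move 4: P1 pit5 -> P1=[4,3,5,4,0,0](2) P2=[3,4,0,1,7,5](1)

Answer: 2 1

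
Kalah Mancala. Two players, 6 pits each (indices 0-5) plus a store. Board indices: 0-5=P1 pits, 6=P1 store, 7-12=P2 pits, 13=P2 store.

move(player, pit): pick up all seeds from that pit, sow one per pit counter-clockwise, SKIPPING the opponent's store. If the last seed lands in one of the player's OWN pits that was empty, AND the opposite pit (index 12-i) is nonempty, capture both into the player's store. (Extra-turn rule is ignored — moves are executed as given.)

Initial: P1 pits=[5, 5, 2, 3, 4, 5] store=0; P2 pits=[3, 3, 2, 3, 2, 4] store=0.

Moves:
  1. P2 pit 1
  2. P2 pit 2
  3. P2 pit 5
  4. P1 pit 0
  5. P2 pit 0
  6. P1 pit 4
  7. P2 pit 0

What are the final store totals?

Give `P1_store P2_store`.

Answer: 2 1

Derivation:
Move 1: P2 pit1 -> P1=[5,5,2,3,4,5](0) P2=[3,0,3,4,3,4](0)
Move 2: P2 pit2 -> P1=[5,5,2,3,4,5](0) P2=[3,0,0,5,4,5](0)
Move 3: P2 pit5 -> P1=[6,6,3,4,4,5](0) P2=[3,0,0,5,4,0](1)
Move 4: P1 pit0 -> P1=[0,7,4,5,5,6](1) P2=[3,0,0,5,4,0](1)
Move 5: P2 pit0 -> P1=[0,7,4,5,5,6](1) P2=[0,1,1,6,4,0](1)
Move 6: P1 pit4 -> P1=[0,7,4,5,0,7](2) P2=[1,2,2,6,4,0](1)
Move 7: P2 pit0 -> P1=[0,7,4,5,0,7](2) P2=[0,3,2,6,4,0](1)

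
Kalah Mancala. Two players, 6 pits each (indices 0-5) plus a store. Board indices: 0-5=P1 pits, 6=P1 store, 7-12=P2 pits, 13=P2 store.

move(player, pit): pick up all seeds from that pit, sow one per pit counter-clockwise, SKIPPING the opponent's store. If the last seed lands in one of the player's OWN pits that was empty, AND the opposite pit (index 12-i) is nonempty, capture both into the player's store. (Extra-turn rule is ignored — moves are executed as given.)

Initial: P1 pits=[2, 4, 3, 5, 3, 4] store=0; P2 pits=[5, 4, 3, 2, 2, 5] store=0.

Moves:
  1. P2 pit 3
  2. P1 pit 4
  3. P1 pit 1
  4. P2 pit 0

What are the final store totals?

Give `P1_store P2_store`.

Answer: 1 1

Derivation:
Move 1: P2 pit3 -> P1=[2,4,3,5,3,4](0) P2=[5,4,3,0,3,6](0)
Move 2: P1 pit4 -> P1=[2,4,3,5,0,5](1) P2=[6,4,3,0,3,6](0)
Move 3: P1 pit1 -> P1=[2,0,4,6,1,6](1) P2=[6,4,3,0,3,6](0)
Move 4: P2 pit0 -> P1=[2,0,4,6,1,6](1) P2=[0,5,4,1,4,7](1)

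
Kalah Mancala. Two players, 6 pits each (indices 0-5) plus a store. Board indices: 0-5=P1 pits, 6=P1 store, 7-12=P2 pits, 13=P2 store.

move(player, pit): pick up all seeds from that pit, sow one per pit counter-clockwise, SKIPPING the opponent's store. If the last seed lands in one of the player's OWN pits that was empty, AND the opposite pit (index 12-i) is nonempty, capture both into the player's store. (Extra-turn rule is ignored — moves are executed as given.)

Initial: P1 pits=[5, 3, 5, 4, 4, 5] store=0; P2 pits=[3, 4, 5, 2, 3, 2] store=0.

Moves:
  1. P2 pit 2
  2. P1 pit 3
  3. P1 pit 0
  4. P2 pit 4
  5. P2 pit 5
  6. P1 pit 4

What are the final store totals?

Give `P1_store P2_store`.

Move 1: P2 pit2 -> P1=[6,3,5,4,4,5](0) P2=[3,4,0,3,4,3](1)
Move 2: P1 pit3 -> P1=[6,3,5,0,5,6](1) P2=[4,4,0,3,4,3](1)
Move 3: P1 pit0 -> P1=[0,4,6,1,6,7](2) P2=[4,4,0,3,4,3](1)
Move 4: P2 pit4 -> P1=[1,5,6,1,6,7](2) P2=[4,4,0,3,0,4](2)
Move 5: P2 pit5 -> P1=[2,6,7,1,6,7](2) P2=[4,4,0,3,0,0](3)
Move 6: P1 pit4 -> P1=[2,6,7,1,0,8](3) P2=[5,5,1,4,0,0](3)

Answer: 3 3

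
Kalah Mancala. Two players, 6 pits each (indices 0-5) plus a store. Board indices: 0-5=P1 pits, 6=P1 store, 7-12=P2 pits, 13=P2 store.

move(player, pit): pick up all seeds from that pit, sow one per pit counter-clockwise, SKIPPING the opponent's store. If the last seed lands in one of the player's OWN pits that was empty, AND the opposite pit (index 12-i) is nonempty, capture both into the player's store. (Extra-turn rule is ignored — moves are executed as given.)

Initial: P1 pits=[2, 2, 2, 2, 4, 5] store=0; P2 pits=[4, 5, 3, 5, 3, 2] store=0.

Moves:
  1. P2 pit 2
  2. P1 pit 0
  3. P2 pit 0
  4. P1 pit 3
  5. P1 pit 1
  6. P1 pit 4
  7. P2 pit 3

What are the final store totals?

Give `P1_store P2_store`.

Answer: 1 1

Derivation:
Move 1: P2 pit2 -> P1=[2,2,2,2,4,5](0) P2=[4,5,0,6,4,3](0)
Move 2: P1 pit0 -> P1=[0,3,3,2,4,5](0) P2=[4,5,0,6,4,3](0)
Move 3: P2 pit0 -> P1=[0,3,3,2,4,5](0) P2=[0,6,1,7,5,3](0)
Move 4: P1 pit3 -> P1=[0,3,3,0,5,6](0) P2=[0,6,1,7,5,3](0)
Move 5: P1 pit1 -> P1=[0,0,4,1,6,6](0) P2=[0,6,1,7,5,3](0)
Move 6: P1 pit4 -> P1=[0,0,4,1,0,7](1) P2=[1,7,2,8,5,3](0)
Move 7: P2 pit3 -> P1=[1,1,5,2,1,7](1) P2=[1,7,2,0,6,4](1)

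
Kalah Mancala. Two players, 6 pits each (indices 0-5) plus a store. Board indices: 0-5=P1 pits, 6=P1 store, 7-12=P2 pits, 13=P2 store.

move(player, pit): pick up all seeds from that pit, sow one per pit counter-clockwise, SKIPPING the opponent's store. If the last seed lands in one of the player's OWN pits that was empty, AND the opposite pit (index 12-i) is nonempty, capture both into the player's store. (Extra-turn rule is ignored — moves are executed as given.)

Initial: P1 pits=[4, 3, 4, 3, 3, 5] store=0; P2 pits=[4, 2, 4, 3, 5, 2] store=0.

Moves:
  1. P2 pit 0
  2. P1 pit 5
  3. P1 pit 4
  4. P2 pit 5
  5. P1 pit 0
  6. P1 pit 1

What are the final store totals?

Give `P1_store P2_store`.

Move 1: P2 pit0 -> P1=[4,3,4,3,3,5](0) P2=[0,3,5,4,6,2](0)
Move 2: P1 pit5 -> P1=[4,3,4,3,3,0](1) P2=[1,4,6,5,6,2](0)
Move 3: P1 pit4 -> P1=[4,3,4,3,0,1](2) P2=[2,4,6,5,6,2](0)
Move 4: P2 pit5 -> P1=[5,3,4,3,0,1](2) P2=[2,4,6,5,6,0](1)
Move 5: P1 pit0 -> P1=[0,4,5,4,1,2](2) P2=[2,4,6,5,6,0](1)
Move 6: P1 pit1 -> P1=[0,0,6,5,2,3](2) P2=[2,4,6,5,6,0](1)

Answer: 2 1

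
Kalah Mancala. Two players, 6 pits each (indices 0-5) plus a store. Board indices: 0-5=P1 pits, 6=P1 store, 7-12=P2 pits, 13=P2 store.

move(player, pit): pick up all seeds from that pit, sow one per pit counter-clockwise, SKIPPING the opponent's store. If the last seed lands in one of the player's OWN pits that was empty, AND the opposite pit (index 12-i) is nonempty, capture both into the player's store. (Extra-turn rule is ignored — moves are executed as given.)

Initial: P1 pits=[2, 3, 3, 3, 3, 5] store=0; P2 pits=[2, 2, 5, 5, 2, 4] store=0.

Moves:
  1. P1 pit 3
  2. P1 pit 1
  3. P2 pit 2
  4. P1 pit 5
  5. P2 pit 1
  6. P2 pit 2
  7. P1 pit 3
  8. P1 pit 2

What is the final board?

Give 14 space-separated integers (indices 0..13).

Move 1: P1 pit3 -> P1=[2,3,3,0,4,6](1) P2=[2,2,5,5,2,4](0)
Move 2: P1 pit1 -> P1=[2,0,4,1,5,6](1) P2=[2,2,5,5,2,4](0)
Move 3: P2 pit2 -> P1=[3,0,4,1,5,6](1) P2=[2,2,0,6,3,5](1)
Move 4: P1 pit5 -> P1=[3,0,4,1,5,0](2) P2=[3,3,1,7,4,5](1)
Move 5: P2 pit1 -> P1=[3,0,4,1,5,0](2) P2=[3,0,2,8,5,5](1)
Move 6: P2 pit2 -> P1=[3,0,4,1,5,0](2) P2=[3,0,0,9,6,5](1)
Move 7: P1 pit3 -> P1=[3,0,4,0,6,0](2) P2=[3,0,0,9,6,5](1)
Move 8: P1 pit2 -> P1=[3,0,0,1,7,1](3) P2=[3,0,0,9,6,5](1)

Answer: 3 0 0 1 7 1 3 3 0 0 9 6 5 1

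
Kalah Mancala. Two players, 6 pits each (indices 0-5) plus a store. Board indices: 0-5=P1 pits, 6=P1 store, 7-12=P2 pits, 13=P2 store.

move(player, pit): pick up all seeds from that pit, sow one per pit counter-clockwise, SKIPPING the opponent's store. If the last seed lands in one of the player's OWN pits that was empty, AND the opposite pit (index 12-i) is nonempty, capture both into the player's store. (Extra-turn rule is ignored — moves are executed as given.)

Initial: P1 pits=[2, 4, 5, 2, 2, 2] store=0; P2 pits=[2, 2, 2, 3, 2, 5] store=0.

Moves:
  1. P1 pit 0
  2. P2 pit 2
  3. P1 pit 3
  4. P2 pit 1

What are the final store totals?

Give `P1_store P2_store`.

Move 1: P1 pit0 -> P1=[0,5,6,2,2,2](0) P2=[2,2,2,3,2,5](0)
Move 2: P2 pit2 -> P1=[0,5,6,2,2,2](0) P2=[2,2,0,4,3,5](0)
Move 3: P1 pit3 -> P1=[0,5,6,0,3,3](0) P2=[2,2,0,4,3,5](0)
Move 4: P2 pit1 -> P1=[0,5,6,0,3,3](0) P2=[2,0,1,5,3,5](0)

Answer: 0 0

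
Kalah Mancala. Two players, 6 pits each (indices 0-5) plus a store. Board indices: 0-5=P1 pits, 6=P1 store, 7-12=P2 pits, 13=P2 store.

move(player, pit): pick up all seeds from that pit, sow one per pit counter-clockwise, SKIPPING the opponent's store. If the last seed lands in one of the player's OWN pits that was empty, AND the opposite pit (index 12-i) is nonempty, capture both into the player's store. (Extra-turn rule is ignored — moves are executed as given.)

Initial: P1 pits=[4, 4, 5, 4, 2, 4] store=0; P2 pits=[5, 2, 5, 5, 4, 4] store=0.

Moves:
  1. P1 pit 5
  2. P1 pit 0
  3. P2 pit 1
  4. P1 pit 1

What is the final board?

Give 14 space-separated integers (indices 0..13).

Answer: 0 0 7 6 4 1 2 6 0 7 6 5 4 0

Derivation:
Move 1: P1 pit5 -> P1=[4,4,5,4,2,0](1) P2=[6,3,6,5,4,4](0)
Move 2: P1 pit0 -> P1=[0,5,6,5,3,0](1) P2=[6,3,6,5,4,4](0)
Move 3: P2 pit1 -> P1=[0,5,6,5,3,0](1) P2=[6,0,7,6,5,4](0)
Move 4: P1 pit1 -> P1=[0,0,7,6,4,1](2) P2=[6,0,7,6,5,4](0)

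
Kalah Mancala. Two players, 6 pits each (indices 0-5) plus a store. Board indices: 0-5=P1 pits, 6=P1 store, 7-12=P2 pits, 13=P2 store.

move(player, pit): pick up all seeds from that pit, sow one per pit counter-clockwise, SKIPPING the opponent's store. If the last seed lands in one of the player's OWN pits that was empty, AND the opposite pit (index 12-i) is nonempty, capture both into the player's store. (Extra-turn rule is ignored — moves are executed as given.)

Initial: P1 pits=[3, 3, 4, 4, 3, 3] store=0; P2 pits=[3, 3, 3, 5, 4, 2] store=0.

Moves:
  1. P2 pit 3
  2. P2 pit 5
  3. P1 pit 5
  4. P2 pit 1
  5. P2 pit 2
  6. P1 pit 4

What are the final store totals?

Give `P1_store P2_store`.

Move 1: P2 pit3 -> P1=[4,4,4,4,3,3](0) P2=[3,3,3,0,5,3](1)
Move 2: P2 pit5 -> P1=[5,5,4,4,3,3](0) P2=[3,3,3,0,5,0](2)
Move 3: P1 pit5 -> P1=[5,5,4,4,3,0](1) P2=[4,4,3,0,5,0](2)
Move 4: P2 pit1 -> P1=[0,5,4,4,3,0](1) P2=[4,0,4,1,6,0](8)
Move 5: P2 pit2 -> P1=[0,5,4,4,3,0](1) P2=[4,0,0,2,7,1](9)
Move 6: P1 pit4 -> P1=[0,5,4,4,0,1](2) P2=[5,0,0,2,7,1](9)

Answer: 2 9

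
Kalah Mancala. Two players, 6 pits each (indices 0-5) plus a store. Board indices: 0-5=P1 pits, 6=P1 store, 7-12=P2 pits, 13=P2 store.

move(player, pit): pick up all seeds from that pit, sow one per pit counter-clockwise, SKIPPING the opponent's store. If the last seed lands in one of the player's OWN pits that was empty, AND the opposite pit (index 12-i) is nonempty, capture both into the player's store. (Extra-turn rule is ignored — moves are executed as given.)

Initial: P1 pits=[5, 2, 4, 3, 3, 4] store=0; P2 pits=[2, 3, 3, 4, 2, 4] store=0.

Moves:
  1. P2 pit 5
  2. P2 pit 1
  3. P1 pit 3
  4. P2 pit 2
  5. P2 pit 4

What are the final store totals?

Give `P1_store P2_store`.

Move 1: P2 pit5 -> P1=[6,3,5,3,3,4](0) P2=[2,3,3,4,2,0](1)
Move 2: P2 pit1 -> P1=[6,3,5,3,3,4](0) P2=[2,0,4,5,3,0](1)
Move 3: P1 pit3 -> P1=[6,3,5,0,4,5](1) P2=[2,0,4,5,3,0](1)
Move 4: P2 pit2 -> P1=[6,3,5,0,4,5](1) P2=[2,0,0,6,4,1](2)
Move 5: P2 pit4 -> P1=[7,4,5,0,4,5](1) P2=[2,0,0,6,0,2](3)

Answer: 1 3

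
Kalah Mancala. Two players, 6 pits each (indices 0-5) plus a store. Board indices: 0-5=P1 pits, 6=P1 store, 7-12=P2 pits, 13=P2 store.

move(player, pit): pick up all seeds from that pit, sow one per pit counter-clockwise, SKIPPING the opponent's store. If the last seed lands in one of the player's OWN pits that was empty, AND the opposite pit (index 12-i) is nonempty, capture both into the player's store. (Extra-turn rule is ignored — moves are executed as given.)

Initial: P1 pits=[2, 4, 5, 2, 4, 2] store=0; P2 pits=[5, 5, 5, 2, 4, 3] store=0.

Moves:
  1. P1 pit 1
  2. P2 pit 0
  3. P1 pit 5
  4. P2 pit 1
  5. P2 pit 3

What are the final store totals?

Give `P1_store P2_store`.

Answer: 1 2

Derivation:
Move 1: P1 pit1 -> P1=[2,0,6,3,5,3](0) P2=[5,5,5,2,4,3](0)
Move 2: P2 pit0 -> P1=[2,0,6,3,5,3](0) P2=[0,6,6,3,5,4](0)
Move 3: P1 pit5 -> P1=[2,0,6,3,5,0](1) P2=[1,7,6,3,5,4](0)
Move 4: P2 pit1 -> P1=[3,1,6,3,5,0](1) P2=[1,0,7,4,6,5](1)
Move 5: P2 pit3 -> P1=[4,1,6,3,5,0](1) P2=[1,0,7,0,7,6](2)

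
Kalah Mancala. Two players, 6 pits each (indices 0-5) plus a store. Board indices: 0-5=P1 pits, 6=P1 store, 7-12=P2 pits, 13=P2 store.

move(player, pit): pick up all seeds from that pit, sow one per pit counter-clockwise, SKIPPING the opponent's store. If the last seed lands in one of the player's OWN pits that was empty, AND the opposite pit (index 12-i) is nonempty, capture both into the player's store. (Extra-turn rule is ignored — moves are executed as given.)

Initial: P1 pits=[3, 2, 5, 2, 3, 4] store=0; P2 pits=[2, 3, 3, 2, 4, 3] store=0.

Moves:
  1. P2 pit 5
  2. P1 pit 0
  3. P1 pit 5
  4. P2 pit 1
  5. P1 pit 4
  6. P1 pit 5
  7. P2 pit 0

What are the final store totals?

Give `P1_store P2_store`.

Move 1: P2 pit5 -> P1=[4,3,5,2,3,4](0) P2=[2,3,3,2,4,0](1)
Move 2: P1 pit0 -> P1=[0,4,6,3,4,4](0) P2=[2,3,3,2,4,0](1)
Move 3: P1 pit5 -> P1=[0,4,6,3,4,0](1) P2=[3,4,4,2,4,0](1)
Move 4: P2 pit1 -> P1=[0,4,6,3,4,0](1) P2=[3,0,5,3,5,1](1)
Move 5: P1 pit4 -> P1=[0,4,6,3,0,1](2) P2=[4,1,5,3,5,1](1)
Move 6: P1 pit5 -> P1=[0,4,6,3,0,0](3) P2=[4,1,5,3,5,1](1)
Move 7: P2 pit0 -> P1=[0,4,6,3,0,0](3) P2=[0,2,6,4,6,1](1)

Answer: 3 1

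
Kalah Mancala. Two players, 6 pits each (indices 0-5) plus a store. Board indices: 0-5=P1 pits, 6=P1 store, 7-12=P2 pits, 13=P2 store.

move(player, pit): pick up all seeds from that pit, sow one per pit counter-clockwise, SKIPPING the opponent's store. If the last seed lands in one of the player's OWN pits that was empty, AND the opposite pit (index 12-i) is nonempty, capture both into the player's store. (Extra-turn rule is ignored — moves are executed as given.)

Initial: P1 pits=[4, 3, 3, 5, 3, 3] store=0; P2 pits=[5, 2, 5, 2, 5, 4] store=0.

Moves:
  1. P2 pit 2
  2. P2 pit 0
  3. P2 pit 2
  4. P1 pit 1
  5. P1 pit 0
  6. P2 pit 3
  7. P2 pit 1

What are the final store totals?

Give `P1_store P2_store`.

Move 1: P2 pit2 -> P1=[5,3,3,5,3,3](0) P2=[5,2,0,3,6,5](1)
Move 2: P2 pit0 -> P1=[5,3,3,5,3,3](0) P2=[0,3,1,4,7,6](1)
Move 3: P2 pit2 -> P1=[5,3,3,5,3,3](0) P2=[0,3,0,5,7,6](1)
Move 4: P1 pit1 -> P1=[5,0,4,6,4,3](0) P2=[0,3,0,5,7,6](1)
Move 5: P1 pit0 -> P1=[0,1,5,7,5,4](0) P2=[0,3,0,5,7,6](1)
Move 6: P2 pit3 -> P1=[1,2,5,7,5,4](0) P2=[0,3,0,0,8,7](2)
Move 7: P2 pit1 -> P1=[1,2,5,7,5,4](0) P2=[0,0,1,1,9,7](2)

Answer: 0 2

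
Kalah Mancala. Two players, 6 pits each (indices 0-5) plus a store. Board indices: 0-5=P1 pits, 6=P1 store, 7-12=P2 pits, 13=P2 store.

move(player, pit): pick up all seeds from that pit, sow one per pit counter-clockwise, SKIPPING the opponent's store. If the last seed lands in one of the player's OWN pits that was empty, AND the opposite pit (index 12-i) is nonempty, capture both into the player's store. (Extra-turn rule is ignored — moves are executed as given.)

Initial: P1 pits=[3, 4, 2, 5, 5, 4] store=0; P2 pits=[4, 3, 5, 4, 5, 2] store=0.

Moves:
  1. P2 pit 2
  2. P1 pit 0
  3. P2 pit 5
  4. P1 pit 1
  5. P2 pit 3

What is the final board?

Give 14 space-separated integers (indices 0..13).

Answer: 2 1 4 7 7 5 1 5 3 0 0 7 1 3

Derivation:
Move 1: P2 pit2 -> P1=[4,4,2,5,5,4](0) P2=[4,3,0,5,6,3](1)
Move 2: P1 pit0 -> P1=[0,5,3,6,6,4](0) P2=[4,3,0,5,6,3](1)
Move 3: P2 pit5 -> P1=[1,6,3,6,6,4](0) P2=[4,3,0,5,6,0](2)
Move 4: P1 pit1 -> P1=[1,0,4,7,7,5](1) P2=[5,3,0,5,6,0](2)
Move 5: P2 pit3 -> P1=[2,1,4,7,7,5](1) P2=[5,3,0,0,7,1](3)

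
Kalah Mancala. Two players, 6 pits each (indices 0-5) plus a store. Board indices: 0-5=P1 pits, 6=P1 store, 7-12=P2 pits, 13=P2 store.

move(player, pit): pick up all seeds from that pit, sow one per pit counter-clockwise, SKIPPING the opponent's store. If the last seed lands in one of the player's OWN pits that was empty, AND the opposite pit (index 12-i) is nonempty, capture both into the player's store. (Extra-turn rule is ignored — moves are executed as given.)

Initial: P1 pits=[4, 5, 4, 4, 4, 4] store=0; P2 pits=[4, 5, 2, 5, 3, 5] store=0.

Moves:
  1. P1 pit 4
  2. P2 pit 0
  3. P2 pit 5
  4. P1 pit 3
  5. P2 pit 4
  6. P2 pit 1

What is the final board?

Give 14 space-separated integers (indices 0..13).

Answer: 7 8 6 0 2 6 2 1 0 4 7 1 2 3

Derivation:
Move 1: P1 pit4 -> P1=[4,5,4,4,0,5](1) P2=[5,6,2,5,3,5](0)
Move 2: P2 pit0 -> P1=[4,5,4,4,0,5](1) P2=[0,7,3,6,4,6](0)
Move 3: P2 pit5 -> P1=[5,6,5,5,1,5](1) P2=[0,7,3,6,4,0](1)
Move 4: P1 pit3 -> P1=[5,6,5,0,2,6](2) P2=[1,8,3,6,4,0](1)
Move 5: P2 pit4 -> P1=[6,7,5,0,2,6](2) P2=[1,8,3,6,0,1](2)
Move 6: P2 pit1 -> P1=[7,8,6,0,2,6](2) P2=[1,0,4,7,1,2](3)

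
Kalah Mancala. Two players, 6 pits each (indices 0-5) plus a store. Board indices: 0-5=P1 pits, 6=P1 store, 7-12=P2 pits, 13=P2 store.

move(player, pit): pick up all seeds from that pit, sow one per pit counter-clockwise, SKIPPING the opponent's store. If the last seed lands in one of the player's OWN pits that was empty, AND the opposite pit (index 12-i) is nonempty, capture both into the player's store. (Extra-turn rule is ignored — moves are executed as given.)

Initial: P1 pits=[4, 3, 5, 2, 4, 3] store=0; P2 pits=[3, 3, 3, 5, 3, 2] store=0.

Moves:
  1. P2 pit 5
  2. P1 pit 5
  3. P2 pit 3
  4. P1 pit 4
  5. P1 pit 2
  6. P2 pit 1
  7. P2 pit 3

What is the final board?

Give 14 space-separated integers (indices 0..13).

Move 1: P2 pit5 -> P1=[5,3,5,2,4,3](0) P2=[3,3,3,5,3,0](1)
Move 2: P1 pit5 -> P1=[5,3,5,2,4,0](1) P2=[4,4,3,5,3,0](1)
Move 3: P2 pit3 -> P1=[6,4,5,2,4,0](1) P2=[4,4,3,0,4,1](2)
Move 4: P1 pit4 -> P1=[6,4,5,2,0,1](2) P2=[5,5,3,0,4,1](2)
Move 5: P1 pit2 -> P1=[6,4,0,3,1,2](3) P2=[6,5,3,0,4,1](2)
Move 6: P2 pit1 -> P1=[6,4,0,3,1,2](3) P2=[6,0,4,1,5,2](3)
Move 7: P2 pit3 -> P1=[6,4,0,3,1,2](3) P2=[6,0,4,0,6,2](3)

Answer: 6 4 0 3 1 2 3 6 0 4 0 6 2 3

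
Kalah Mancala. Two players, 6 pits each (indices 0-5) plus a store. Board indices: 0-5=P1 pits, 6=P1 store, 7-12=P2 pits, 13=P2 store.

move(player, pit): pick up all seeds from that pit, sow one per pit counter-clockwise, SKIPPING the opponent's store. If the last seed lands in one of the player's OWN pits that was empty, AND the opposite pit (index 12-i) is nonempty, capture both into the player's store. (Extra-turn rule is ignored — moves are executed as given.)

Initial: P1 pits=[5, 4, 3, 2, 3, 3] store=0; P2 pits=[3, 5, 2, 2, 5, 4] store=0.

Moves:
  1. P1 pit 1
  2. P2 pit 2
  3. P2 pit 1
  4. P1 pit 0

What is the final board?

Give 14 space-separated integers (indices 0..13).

Move 1: P1 pit1 -> P1=[5,0,4,3,4,4](0) P2=[3,5,2,2,5,4](0)
Move 2: P2 pit2 -> P1=[5,0,4,3,4,4](0) P2=[3,5,0,3,6,4](0)
Move 3: P2 pit1 -> P1=[5,0,4,3,4,4](0) P2=[3,0,1,4,7,5](1)
Move 4: P1 pit0 -> P1=[0,1,5,4,5,5](0) P2=[3,0,1,4,7,5](1)

Answer: 0 1 5 4 5 5 0 3 0 1 4 7 5 1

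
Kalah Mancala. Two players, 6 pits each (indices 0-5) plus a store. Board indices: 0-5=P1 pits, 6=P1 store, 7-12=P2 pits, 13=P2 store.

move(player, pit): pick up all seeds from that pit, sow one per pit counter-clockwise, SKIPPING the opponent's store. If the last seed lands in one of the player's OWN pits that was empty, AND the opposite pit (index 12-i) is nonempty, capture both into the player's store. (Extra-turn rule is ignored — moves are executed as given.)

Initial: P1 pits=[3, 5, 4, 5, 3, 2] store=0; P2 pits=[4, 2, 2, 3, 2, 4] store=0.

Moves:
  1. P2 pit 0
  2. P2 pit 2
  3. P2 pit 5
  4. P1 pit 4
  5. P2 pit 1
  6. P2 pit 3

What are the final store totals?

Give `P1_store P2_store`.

Move 1: P2 pit0 -> P1=[3,5,4,5,3,2](0) P2=[0,3,3,4,3,4](0)
Move 2: P2 pit2 -> P1=[3,5,4,5,3,2](0) P2=[0,3,0,5,4,5](0)
Move 3: P2 pit5 -> P1=[4,6,5,6,3,2](0) P2=[0,3,0,5,4,0](1)
Move 4: P1 pit4 -> P1=[4,6,5,6,0,3](1) P2=[1,3,0,5,4,0](1)
Move 5: P2 pit1 -> P1=[4,6,5,6,0,3](1) P2=[1,0,1,6,5,0](1)
Move 6: P2 pit3 -> P1=[5,7,6,6,0,3](1) P2=[1,0,1,0,6,1](2)

Answer: 1 2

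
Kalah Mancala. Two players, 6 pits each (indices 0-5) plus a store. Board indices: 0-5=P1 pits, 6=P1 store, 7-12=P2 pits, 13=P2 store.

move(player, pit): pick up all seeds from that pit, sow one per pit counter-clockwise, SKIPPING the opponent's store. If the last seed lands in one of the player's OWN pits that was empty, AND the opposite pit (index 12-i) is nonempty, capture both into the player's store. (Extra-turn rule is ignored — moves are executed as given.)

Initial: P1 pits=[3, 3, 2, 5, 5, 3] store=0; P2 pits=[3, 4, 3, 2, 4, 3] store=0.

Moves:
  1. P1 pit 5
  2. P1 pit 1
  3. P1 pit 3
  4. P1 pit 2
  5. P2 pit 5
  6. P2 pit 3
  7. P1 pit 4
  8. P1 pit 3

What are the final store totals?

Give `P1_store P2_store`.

Move 1: P1 pit5 -> P1=[3,3,2,5,5,0](1) P2=[4,5,3,2,4,3](0)
Move 2: P1 pit1 -> P1=[3,0,3,6,6,0](1) P2=[4,5,3,2,4,3](0)
Move 3: P1 pit3 -> P1=[3,0,3,0,7,1](2) P2=[5,6,4,2,4,3](0)
Move 4: P1 pit2 -> P1=[3,0,0,1,8,2](2) P2=[5,6,4,2,4,3](0)
Move 5: P2 pit5 -> P1=[4,1,0,1,8,2](2) P2=[5,6,4,2,4,0](1)
Move 6: P2 pit3 -> P1=[0,1,0,1,8,2](2) P2=[5,6,4,0,5,0](6)
Move 7: P1 pit4 -> P1=[0,1,0,1,0,3](3) P2=[6,7,5,1,6,1](6)
Move 8: P1 pit3 -> P1=[0,1,0,0,0,3](11) P2=[6,0,5,1,6,1](6)

Answer: 11 6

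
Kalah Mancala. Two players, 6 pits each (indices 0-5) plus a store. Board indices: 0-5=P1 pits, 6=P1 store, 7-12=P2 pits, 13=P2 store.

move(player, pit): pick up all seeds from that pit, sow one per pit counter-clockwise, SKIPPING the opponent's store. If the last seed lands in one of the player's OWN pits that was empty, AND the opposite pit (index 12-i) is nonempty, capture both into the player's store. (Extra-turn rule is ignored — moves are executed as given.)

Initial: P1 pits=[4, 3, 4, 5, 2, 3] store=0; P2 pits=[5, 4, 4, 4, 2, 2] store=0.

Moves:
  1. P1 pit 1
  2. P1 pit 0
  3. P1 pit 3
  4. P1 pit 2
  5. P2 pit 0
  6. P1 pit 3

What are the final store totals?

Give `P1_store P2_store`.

Move 1: P1 pit1 -> P1=[4,0,5,6,3,3](0) P2=[5,4,4,4,2,2](0)
Move 2: P1 pit0 -> P1=[0,1,6,7,4,3](0) P2=[5,4,4,4,2,2](0)
Move 3: P1 pit3 -> P1=[0,1,6,0,5,4](1) P2=[6,5,5,5,2,2](0)
Move 4: P1 pit2 -> P1=[0,1,0,1,6,5](2) P2=[7,6,5,5,2,2](0)
Move 5: P2 pit0 -> P1=[1,1,0,1,6,5](2) P2=[0,7,6,6,3,3](1)
Move 6: P1 pit3 -> P1=[1,1,0,0,7,5](2) P2=[0,7,6,6,3,3](1)

Answer: 2 1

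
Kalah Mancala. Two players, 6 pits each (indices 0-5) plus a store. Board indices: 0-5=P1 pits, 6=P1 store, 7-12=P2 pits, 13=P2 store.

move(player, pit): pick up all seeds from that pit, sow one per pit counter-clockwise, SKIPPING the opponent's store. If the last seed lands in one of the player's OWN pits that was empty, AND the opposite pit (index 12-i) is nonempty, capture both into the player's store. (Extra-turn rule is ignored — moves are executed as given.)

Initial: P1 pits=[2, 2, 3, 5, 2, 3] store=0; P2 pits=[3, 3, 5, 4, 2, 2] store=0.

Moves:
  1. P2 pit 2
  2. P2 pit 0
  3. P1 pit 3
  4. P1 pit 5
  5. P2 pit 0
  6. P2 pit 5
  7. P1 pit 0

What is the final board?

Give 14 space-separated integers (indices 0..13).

Move 1: P2 pit2 -> P1=[3,2,3,5,2,3](0) P2=[3,3,0,5,3,3](1)
Move 2: P2 pit0 -> P1=[3,2,3,5,2,3](0) P2=[0,4,1,6,3,3](1)
Move 3: P1 pit3 -> P1=[3,2,3,0,3,4](1) P2=[1,5,1,6,3,3](1)
Move 4: P1 pit5 -> P1=[3,2,3,0,3,0](2) P2=[2,6,2,6,3,3](1)
Move 5: P2 pit0 -> P1=[3,2,3,0,3,0](2) P2=[0,7,3,6,3,3](1)
Move 6: P2 pit5 -> P1=[4,3,3,0,3,0](2) P2=[0,7,3,6,3,0](2)
Move 7: P1 pit0 -> P1=[0,4,4,1,4,0](2) P2=[0,7,3,6,3,0](2)

Answer: 0 4 4 1 4 0 2 0 7 3 6 3 0 2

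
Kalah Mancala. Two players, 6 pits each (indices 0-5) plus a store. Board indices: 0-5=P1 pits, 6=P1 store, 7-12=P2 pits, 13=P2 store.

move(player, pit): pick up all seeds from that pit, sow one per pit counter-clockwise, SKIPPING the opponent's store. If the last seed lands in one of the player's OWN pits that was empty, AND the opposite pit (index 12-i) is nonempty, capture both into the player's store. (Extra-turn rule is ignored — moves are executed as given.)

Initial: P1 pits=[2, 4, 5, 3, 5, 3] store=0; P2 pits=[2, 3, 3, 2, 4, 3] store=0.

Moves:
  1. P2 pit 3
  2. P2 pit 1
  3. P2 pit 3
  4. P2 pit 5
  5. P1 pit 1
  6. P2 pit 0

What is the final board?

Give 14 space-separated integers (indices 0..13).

Answer: 3 0 7 4 6 4 1 0 1 5 0 7 0 1

Derivation:
Move 1: P2 pit3 -> P1=[2,4,5,3,5,3](0) P2=[2,3,3,0,5,4](0)
Move 2: P2 pit1 -> P1=[2,4,5,3,5,3](0) P2=[2,0,4,1,6,4](0)
Move 3: P2 pit3 -> P1=[2,4,5,3,5,3](0) P2=[2,0,4,0,7,4](0)
Move 4: P2 pit5 -> P1=[3,5,6,3,5,3](0) P2=[2,0,4,0,7,0](1)
Move 5: P1 pit1 -> P1=[3,0,7,4,6,4](1) P2=[2,0,4,0,7,0](1)
Move 6: P2 pit0 -> P1=[3,0,7,4,6,4](1) P2=[0,1,5,0,7,0](1)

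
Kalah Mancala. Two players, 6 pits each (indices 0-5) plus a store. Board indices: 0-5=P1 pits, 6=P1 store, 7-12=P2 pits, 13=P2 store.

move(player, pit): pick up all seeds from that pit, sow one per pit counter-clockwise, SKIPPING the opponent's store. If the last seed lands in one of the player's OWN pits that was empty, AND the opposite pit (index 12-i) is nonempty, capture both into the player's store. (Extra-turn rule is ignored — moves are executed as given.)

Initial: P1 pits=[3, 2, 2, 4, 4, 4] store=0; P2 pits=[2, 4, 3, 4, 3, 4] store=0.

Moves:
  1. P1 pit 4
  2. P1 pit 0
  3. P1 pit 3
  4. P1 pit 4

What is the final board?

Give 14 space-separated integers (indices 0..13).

Move 1: P1 pit4 -> P1=[3,2,2,4,0,5](1) P2=[3,5,3,4,3,4](0)
Move 2: P1 pit0 -> P1=[0,3,3,5,0,5](1) P2=[3,5,3,4,3,4](0)
Move 3: P1 pit3 -> P1=[0,3,3,0,1,6](2) P2=[4,6,3,4,3,4](0)
Move 4: P1 pit4 -> P1=[0,3,3,0,0,7](2) P2=[4,6,3,4,3,4](0)

Answer: 0 3 3 0 0 7 2 4 6 3 4 3 4 0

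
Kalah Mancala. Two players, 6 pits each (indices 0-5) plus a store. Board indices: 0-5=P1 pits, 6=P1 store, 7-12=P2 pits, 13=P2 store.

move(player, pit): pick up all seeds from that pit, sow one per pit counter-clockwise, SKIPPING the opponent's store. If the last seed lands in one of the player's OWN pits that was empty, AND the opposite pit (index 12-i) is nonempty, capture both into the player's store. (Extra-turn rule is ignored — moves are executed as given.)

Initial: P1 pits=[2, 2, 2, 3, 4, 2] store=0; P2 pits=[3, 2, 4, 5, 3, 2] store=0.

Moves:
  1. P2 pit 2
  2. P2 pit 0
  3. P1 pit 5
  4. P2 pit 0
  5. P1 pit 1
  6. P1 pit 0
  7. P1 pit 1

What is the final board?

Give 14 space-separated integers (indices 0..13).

Move 1: P2 pit2 -> P1=[2,2,2,3,4,2](0) P2=[3,2,0,6,4,3](1)
Move 2: P2 pit0 -> P1=[2,2,2,3,4,2](0) P2=[0,3,1,7,4,3](1)
Move 3: P1 pit5 -> P1=[2,2,2,3,4,0](1) P2=[1,3,1,7,4,3](1)
Move 4: P2 pit0 -> P1=[2,2,2,3,4,0](1) P2=[0,4,1,7,4,3](1)
Move 5: P1 pit1 -> P1=[2,0,3,4,4,0](1) P2=[0,4,1,7,4,3](1)
Move 6: P1 pit0 -> P1=[0,1,4,4,4,0](1) P2=[0,4,1,7,4,3](1)
Move 7: P1 pit1 -> P1=[0,0,5,4,4,0](1) P2=[0,4,1,7,4,3](1)

Answer: 0 0 5 4 4 0 1 0 4 1 7 4 3 1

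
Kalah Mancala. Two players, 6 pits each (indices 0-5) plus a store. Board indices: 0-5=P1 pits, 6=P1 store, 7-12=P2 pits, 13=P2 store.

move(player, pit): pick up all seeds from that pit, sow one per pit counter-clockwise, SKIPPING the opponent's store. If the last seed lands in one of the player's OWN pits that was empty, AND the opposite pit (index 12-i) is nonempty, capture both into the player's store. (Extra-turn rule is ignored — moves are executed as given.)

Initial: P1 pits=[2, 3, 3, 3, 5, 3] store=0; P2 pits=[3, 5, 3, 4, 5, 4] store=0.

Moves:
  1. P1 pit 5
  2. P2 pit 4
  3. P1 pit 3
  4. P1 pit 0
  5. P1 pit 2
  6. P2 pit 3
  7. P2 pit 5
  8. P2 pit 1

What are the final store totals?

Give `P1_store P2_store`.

Move 1: P1 pit5 -> P1=[2,3,3,3,5,0](1) P2=[4,6,3,4,5,4](0)
Move 2: P2 pit4 -> P1=[3,4,4,3,5,0](1) P2=[4,6,3,4,0,5](1)
Move 3: P1 pit3 -> P1=[3,4,4,0,6,1](2) P2=[4,6,3,4,0,5](1)
Move 4: P1 pit0 -> P1=[0,5,5,0,6,1](6) P2=[4,6,0,4,0,5](1)
Move 5: P1 pit2 -> P1=[0,5,0,1,7,2](7) P2=[5,6,0,4,0,5](1)
Move 6: P2 pit3 -> P1=[1,5,0,1,7,2](7) P2=[5,6,0,0,1,6](2)
Move 7: P2 pit5 -> P1=[2,6,1,2,8,2](7) P2=[5,6,0,0,1,0](3)
Move 8: P2 pit1 -> P1=[3,6,1,2,8,2](7) P2=[5,0,1,1,2,1](4)

Answer: 7 4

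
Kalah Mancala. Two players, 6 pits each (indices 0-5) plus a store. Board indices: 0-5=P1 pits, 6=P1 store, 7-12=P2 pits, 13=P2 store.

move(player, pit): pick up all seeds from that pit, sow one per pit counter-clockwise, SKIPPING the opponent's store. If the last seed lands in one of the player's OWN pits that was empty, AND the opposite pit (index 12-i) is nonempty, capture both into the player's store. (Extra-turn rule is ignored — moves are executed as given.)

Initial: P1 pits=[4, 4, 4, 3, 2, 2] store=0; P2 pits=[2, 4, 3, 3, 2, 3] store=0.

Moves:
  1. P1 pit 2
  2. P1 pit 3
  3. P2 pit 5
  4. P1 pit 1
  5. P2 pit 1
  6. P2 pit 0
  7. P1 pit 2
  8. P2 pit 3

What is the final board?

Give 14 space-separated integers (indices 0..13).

Answer: 1 1 0 2 5 5 3 0 1 5 0 4 1 8

Derivation:
Move 1: P1 pit2 -> P1=[4,4,0,4,3,3](1) P2=[2,4,3,3,2,3](0)
Move 2: P1 pit3 -> P1=[4,4,0,0,4,4](2) P2=[3,4,3,3,2,3](0)
Move 3: P2 pit5 -> P1=[5,5,0,0,4,4](2) P2=[3,4,3,3,2,0](1)
Move 4: P1 pit1 -> P1=[5,0,1,1,5,5](3) P2=[3,4,3,3,2,0](1)
Move 5: P2 pit1 -> P1=[0,0,1,1,5,5](3) P2=[3,0,4,4,3,0](7)
Move 6: P2 pit0 -> P1=[0,0,1,1,5,5](3) P2=[0,1,5,5,3,0](7)
Move 7: P1 pit2 -> P1=[0,0,0,2,5,5](3) P2=[0,1,5,5,3,0](7)
Move 8: P2 pit3 -> P1=[1,1,0,2,5,5](3) P2=[0,1,5,0,4,1](8)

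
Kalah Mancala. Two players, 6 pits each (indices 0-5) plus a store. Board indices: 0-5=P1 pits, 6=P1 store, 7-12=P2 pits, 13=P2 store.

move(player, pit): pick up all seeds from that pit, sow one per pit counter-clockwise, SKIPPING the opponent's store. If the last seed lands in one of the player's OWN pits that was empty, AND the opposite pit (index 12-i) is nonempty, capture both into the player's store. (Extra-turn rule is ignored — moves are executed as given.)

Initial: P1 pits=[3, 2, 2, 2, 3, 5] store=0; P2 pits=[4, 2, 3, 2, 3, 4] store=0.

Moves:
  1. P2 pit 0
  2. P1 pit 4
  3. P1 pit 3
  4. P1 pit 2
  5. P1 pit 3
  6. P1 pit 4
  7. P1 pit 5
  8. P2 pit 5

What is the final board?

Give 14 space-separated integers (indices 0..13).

Move 1: P2 pit0 -> P1=[3,2,2,2,3,5](0) P2=[0,3,4,3,4,4](0)
Move 2: P1 pit4 -> P1=[3,2,2,2,0,6](1) P2=[1,3,4,3,4,4](0)
Move 3: P1 pit3 -> P1=[3,2,2,0,1,7](1) P2=[1,3,4,3,4,4](0)
Move 4: P1 pit2 -> P1=[3,2,0,1,2,7](1) P2=[1,3,4,3,4,4](0)
Move 5: P1 pit3 -> P1=[3,2,0,0,3,7](1) P2=[1,3,4,3,4,4](0)
Move 6: P1 pit4 -> P1=[3,2,0,0,0,8](2) P2=[2,3,4,3,4,4](0)
Move 7: P1 pit5 -> P1=[4,2,0,0,0,0](3) P2=[3,4,5,4,5,5](0)
Move 8: P2 pit5 -> P1=[5,3,1,1,0,0](3) P2=[3,4,5,4,5,0](1)

Answer: 5 3 1 1 0 0 3 3 4 5 4 5 0 1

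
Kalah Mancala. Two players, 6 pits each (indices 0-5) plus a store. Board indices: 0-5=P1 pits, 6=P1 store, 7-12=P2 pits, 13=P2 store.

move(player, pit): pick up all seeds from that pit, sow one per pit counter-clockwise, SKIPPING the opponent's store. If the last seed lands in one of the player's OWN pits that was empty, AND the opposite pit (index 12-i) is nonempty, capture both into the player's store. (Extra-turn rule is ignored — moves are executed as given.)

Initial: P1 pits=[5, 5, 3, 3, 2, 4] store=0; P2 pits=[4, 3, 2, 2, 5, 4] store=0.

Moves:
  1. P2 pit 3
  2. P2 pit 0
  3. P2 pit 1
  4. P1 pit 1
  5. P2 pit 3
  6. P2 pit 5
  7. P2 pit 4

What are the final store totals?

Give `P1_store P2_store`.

Move 1: P2 pit3 -> P1=[5,5,3,3,2,4](0) P2=[4,3,2,0,6,5](0)
Move 2: P2 pit0 -> P1=[5,5,3,3,2,4](0) P2=[0,4,3,1,7,5](0)
Move 3: P2 pit1 -> P1=[5,5,3,3,2,4](0) P2=[0,0,4,2,8,6](0)
Move 4: P1 pit1 -> P1=[5,0,4,4,3,5](1) P2=[0,0,4,2,8,6](0)
Move 5: P2 pit3 -> P1=[5,0,4,4,3,5](1) P2=[0,0,4,0,9,7](0)
Move 6: P2 pit5 -> P1=[6,1,5,5,4,6](1) P2=[0,0,4,0,9,0](1)
Move 7: P2 pit4 -> P1=[7,2,6,6,5,0](1) P2=[0,0,4,0,0,1](10)

Answer: 1 10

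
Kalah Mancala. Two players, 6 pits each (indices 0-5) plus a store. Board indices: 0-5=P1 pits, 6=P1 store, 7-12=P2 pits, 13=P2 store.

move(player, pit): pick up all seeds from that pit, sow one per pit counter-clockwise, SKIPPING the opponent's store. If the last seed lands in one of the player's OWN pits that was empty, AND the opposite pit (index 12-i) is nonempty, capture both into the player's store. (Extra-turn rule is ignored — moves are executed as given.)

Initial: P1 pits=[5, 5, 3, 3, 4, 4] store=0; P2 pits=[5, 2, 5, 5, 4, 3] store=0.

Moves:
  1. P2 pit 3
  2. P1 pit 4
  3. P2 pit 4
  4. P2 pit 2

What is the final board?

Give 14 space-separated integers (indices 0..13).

Answer: 8 7 4 3 0 5 1 6 3 0 1 1 6 3

Derivation:
Move 1: P2 pit3 -> P1=[6,6,3,3,4,4](0) P2=[5,2,5,0,5,4](1)
Move 2: P1 pit4 -> P1=[6,6,3,3,0,5](1) P2=[6,3,5,0,5,4](1)
Move 3: P2 pit4 -> P1=[7,7,4,3,0,5](1) P2=[6,3,5,0,0,5](2)
Move 4: P2 pit2 -> P1=[8,7,4,3,0,5](1) P2=[6,3,0,1,1,6](3)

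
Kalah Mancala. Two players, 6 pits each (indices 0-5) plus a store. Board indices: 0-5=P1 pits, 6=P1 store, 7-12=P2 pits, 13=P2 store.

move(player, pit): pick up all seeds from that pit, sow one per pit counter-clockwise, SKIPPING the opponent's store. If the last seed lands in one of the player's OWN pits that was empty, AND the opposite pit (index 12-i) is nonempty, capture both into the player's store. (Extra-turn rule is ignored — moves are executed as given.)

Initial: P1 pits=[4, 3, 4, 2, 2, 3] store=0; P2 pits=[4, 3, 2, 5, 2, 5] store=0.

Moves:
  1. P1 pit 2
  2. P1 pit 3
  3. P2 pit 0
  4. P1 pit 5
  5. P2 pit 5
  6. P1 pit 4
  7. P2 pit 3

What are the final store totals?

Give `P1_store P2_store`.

Move 1: P1 pit2 -> P1=[4,3,0,3,3,4](1) P2=[4,3,2,5,2,5](0)
Move 2: P1 pit3 -> P1=[4,3,0,0,4,5](2) P2=[4,3,2,5,2,5](0)
Move 3: P2 pit0 -> P1=[4,3,0,0,4,5](2) P2=[0,4,3,6,3,5](0)
Move 4: P1 pit5 -> P1=[4,3,0,0,4,0](3) P2=[1,5,4,7,3,5](0)
Move 5: P2 pit5 -> P1=[5,4,1,1,4,0](3) P2=[1,5,4,7,3,0](1)
Move 6: P1 pit4 -> P1=[5,4,1,1,0,1](4) P2=[2,6,4,7,3,0](1)
Move 7: P2 pit3 -> P1=[6,5,2,2,0,1](4) P2=[2,6,4,0,4,1](2)

Answer: 4 2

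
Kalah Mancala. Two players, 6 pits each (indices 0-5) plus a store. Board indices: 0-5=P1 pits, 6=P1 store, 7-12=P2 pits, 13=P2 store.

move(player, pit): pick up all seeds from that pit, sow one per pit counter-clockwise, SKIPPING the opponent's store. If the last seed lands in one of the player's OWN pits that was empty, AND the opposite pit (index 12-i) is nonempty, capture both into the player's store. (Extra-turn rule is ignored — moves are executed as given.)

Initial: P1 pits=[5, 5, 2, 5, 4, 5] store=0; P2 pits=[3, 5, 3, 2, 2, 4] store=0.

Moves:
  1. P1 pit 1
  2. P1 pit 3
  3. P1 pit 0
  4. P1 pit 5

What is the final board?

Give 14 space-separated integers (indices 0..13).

Move 1: P1 pit1 -> P1=[5,0,3,6,5,6](1) P2=[3,5,3,2,2,4](0)
Move 2: P1 pit3 -> P1=[5,0,3,0,6,7](2) P2=[4,6,4,2,2,4](0)
Move 3: P1 pit0 -> P1=[0,1,4,1,7,8](2) P2=[4,6,4,2,2,4](0)
Move 4: P1 pit5 -> P1=[0,1,4,1,7,0](9) P2=[5,7,5,3,3,0](0)

Answer: 0 1 4 1 7 0 9 5 7 5 3 3 0 0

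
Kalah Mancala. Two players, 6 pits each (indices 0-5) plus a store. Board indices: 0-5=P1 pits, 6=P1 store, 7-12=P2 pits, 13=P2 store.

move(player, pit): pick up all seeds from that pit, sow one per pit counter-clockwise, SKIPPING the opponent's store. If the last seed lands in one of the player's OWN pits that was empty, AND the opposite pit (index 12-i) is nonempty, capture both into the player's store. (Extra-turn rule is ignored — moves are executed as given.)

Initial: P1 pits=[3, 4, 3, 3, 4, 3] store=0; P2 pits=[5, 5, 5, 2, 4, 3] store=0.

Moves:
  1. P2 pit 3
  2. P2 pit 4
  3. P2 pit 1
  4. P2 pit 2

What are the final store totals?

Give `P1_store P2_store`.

Move 1: P2 pit3 -> P1=[3,4,3,3,4,3](0) P2=[5,5,5,0,5,4](0)
Move 2: P2 pit4 -> P1=[4,5,4,3,4,3](0) P2=[5,5,5,0,0,5](1)
Move 3: P2 pit1 -> P1=[4,5,4,3,4,3](0) P2=[5,0,6,1,1,6](2)
Move 4: P2 pit2 -> P1=[5,6,4,3,4,3](0) P2=[5,0,0,2,2,7](3)

Answer: 0 3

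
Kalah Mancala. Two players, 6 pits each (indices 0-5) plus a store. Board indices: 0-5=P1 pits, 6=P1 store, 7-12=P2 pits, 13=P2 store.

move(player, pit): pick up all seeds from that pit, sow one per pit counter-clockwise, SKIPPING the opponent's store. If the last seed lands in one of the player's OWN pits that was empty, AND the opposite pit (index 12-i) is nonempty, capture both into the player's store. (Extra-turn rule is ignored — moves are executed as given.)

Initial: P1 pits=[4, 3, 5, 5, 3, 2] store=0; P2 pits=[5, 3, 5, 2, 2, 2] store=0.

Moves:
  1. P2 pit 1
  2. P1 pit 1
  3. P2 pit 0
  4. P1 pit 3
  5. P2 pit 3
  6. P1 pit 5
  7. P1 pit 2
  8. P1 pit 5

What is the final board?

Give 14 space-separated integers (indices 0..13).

Answer: 5 0 0 1 6 0 4 3 4 8 0 5 4 1

Derivation:
Move 1: P2 pit1 -> P1=[4,3,5,5,3,2](0) P2=[5,0,6,3,3,2](0)
Move 2: P1 pit1 -> P1=[4,0,6,6,4,2](0) P2=[5,0,6,3,3,2](0)
Move 3: P2 pit0 -> P1=[4,0,6,6,4,2](0) P2=[0,1,7,4,4,3](0)
Move 4: P1 pit3 -> P1=[4,0,6,0,5,3](1) P2=[1,2,8,4,4,3](0)
Move 5: P2 pit3 -> P1=[5,0,6,0,5,3](1) P2=[1,2,8,0,5,4](1)
Move 6: P1 pit5 -> P1=[5,0,6,0,5,0](2) P2=[2,3,8,0,5,4](1)
Move 7: P1 pit2 -> P1=[5,0,0,1,6,1](3) P2=[3,4,8,0,5,4](1)
Move 8: P1 pit5 -> P1=[5,0,0,1,6,0](4) P2=[3,4,8,0,5,4](1)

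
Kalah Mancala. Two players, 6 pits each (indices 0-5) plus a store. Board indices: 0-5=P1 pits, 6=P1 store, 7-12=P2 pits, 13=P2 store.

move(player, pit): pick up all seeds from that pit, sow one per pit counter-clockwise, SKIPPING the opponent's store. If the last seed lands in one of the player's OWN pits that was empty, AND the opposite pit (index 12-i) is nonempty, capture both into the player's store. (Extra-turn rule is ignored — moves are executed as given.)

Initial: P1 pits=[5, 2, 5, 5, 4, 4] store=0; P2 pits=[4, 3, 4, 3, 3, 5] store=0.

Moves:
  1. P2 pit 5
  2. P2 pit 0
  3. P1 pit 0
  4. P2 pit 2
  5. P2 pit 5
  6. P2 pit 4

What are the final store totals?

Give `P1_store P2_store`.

Answer: 1 4

Derivation:
Move 1: P2 pit5 -> P1=[6,3,6,6,4,4](0) P2=[4,3,4,3,3,0](1)
Move 2: P2 pit0 -> P1=[6,3,6,6,4,4](0) P2=[0,4,5,4,4,0](1)
Move 3: P1 pit0 -> P1=[0,4,7,7,5,5](1) P2=[0,4,5,4,4,0](1)
Move 4: P2 pit2 -> P1=[1,4,7,7,5,5](1) P2=[0,4,0,5,5,1](2)
Move 5: P2 pit5 -> P1=[1,4,7,7,5,5](1) P2=[0,4,0,5,5,0](3)
Move 6: P2 pit4 -> P1=[2,5,8,7,5,5](1) P2=[0,4,0,5,0,1](4)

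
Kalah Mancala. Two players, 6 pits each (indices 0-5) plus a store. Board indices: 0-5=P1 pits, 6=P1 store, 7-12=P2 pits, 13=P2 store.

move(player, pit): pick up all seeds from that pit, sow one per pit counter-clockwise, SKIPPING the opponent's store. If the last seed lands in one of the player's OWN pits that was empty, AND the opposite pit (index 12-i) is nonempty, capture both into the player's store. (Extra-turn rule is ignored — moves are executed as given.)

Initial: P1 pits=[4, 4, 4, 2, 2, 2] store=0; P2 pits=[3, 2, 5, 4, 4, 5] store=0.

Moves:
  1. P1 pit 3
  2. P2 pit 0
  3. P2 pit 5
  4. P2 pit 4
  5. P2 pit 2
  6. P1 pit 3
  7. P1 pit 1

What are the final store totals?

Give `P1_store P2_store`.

Answer: 1 3

Derivation:
Move 1: P1 pit3 -> P1=[4,4,4,0,3,3](0) P2=[3,2,5,4,4,5](0)
Move 2: P2 pit0 -> P1=[4,4,4,0,3,3](0) P2=[0,3,6,5,4,5](0)
Move 3: P2 pit5 -> P1=[5,5,5,1,3,3](0) P2=[0,3,6,5,4,0](1)
Move 4: P2 pit4 -> P1=[6,6,5,1,3,3](0) P2=[0,3,6,5,0,1](2)
Move 5: P2 pit2 -> P1=[7,7,5,1,3,3](0) P2=[0,3,0,6,1,2](3)
Move 6: P1 pit3 -> P1=[7,7,5,0,4,3](0) P2=[0,3,0,6,1,2](3)
Move 7: P1 pit1 -> P1=[7,0,6,1,5,4](1) P2=[1,4,0,6,1,2](3)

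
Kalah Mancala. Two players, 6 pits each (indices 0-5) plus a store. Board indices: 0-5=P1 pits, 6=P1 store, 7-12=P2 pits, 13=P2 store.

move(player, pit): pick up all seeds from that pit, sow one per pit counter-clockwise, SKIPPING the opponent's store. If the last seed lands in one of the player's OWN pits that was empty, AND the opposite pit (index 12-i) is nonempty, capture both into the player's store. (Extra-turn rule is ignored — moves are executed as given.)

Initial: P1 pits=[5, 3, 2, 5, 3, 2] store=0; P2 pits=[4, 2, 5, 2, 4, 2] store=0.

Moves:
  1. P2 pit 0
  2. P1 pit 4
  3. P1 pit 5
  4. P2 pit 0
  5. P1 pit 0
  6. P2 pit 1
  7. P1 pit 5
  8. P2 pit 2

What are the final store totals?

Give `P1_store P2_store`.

Move 1: P2 pit0 -> P1=[5,3,2,5,3,2](0) P2=[0,3,6,3,5,2](0)
Move 2: P1 pit4 -> P1=[5,3,2,5,0,3](1) P2=[1,3,6,3,5,2](0)
Move 3: P1 pit5 -> P1=[5,3,2,5,0,0](2) P2=[2,4,6,3,5,2](0)
Move 4: P2 pit0 -> P1=[5,3,2,5,0,0](2) P2=[0,5,7,3,5,2](0)
Move 5: P1 pit0 -> P1=[0,4,3,6,1,1](2) P2=[0,5,7,3,5,2](0)
Move 6: P2 pit1 -> P1=[0,4,3,6,1,1](2) P2=[0,0,8,4,6,3](1)
Move 7: P1 pit5 -> P1=[0,4,3,6,1,0](3) P2=[0,0,8,4,6,3](1)
Move 8: P2 pit2 -> P1=[1,5,4,7,1,0](3) P2=[0,0,0,5,7,4](2)

Answer: 3 2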